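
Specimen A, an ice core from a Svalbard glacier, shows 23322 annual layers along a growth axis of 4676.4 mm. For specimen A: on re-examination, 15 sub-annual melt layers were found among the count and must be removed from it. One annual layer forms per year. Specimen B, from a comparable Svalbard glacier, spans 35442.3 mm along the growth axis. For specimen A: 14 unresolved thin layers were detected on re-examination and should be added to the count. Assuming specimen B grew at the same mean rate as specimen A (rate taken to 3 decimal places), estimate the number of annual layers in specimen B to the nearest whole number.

Specimen A: correcting the raw count gives 23322 − 15 + 14 = 23321 true annual layers.
A: Mean rate = 4676.4 mm / 23321 years ≈ 0.201 mm/yr.
B spans 35442.3 / 0.201 = 176329.85 years ≈ 176330 annual layers.

176330 annual layers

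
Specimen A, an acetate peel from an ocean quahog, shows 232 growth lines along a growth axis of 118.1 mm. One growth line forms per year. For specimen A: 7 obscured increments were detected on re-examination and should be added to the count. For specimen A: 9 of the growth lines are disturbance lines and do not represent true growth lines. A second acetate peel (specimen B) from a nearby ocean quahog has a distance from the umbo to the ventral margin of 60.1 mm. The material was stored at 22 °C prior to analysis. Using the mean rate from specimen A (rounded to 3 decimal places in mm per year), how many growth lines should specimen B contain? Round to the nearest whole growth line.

Specimen A: true growth line count = 232 − 9 + 7 = 230.
A: 118.1 mm over 230 years gives 118.1 / 230 ≈ 0.513 mm/yr.
Specimen B: 60.1 mm / 0.513 mm per year = 117.15 years ≈ 117 growth lines.

117 growth lines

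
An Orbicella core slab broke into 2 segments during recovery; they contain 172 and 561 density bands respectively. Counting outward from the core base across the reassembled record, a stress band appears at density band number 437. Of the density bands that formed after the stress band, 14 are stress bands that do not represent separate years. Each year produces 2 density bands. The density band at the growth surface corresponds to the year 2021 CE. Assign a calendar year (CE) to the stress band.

1880 CE

Total density bands = 172 + 561 = 733.
The stress band sits at density band 437 from the core base, so 733 − 437 = 296 density bands formed after it.
296 − 14 false = 282 true density bands after the stress band.
With 2 density bands per year, 282 / 2 = 141 years.
2021 − 141 = 1880 CE.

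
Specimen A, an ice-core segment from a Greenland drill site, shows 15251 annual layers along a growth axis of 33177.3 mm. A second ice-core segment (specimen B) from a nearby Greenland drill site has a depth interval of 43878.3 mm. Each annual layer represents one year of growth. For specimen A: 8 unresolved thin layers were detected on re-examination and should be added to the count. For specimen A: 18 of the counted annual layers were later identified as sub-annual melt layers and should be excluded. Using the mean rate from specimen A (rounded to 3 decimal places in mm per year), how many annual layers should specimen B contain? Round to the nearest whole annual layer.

Specimen A: adjusted count: 15251 − 18 + 8 = 15241 annual layers.
A: Extension rate ≈ 33177.3 / 15241 = 2.177 mm per year.
For B, 43878.3 / 2.177 = 20155.40 years ≈ 20155 annual layers.

20155 annual layers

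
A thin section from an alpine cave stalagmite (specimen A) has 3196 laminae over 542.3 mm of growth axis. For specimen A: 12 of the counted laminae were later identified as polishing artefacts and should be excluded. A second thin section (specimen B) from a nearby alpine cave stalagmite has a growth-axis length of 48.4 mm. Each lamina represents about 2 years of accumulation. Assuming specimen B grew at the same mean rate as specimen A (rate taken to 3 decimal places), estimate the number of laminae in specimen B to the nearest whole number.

Specimen A: correcting the raw count gives 3196 − 12 = 3184 true laminae.
Specimen A: 3184 laminae at 2 years each span 3184 × 2 = 6368 years.
A: Mean rate = 542.3 mm / 6368 years ≈ 0.085 mm per year.
B spans 48.4 / 0.085 = 569.41 years; at 2 years per lamina that is 569.41 / 2 ≈ 285 laminae.

285 laminae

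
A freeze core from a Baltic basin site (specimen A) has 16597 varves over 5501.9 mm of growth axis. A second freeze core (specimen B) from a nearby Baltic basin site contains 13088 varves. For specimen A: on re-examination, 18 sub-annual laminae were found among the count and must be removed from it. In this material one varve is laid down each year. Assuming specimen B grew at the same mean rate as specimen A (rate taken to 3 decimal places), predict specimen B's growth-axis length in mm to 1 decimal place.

Specimen A: true varve count = 16597 − 18 = 16579.
A: Extension rate ≈ 5501.9 / 16579 = 0.332 mm per year.
Length of B = 0.332 × 13088 = 4345.2 mm.

4345.2 mm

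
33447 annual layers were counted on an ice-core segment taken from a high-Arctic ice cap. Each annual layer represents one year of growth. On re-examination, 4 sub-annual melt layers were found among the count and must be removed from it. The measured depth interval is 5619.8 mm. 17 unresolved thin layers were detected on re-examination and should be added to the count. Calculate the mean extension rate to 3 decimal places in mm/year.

Adjusted count: 33447 − 4 + 17 = 33460 annual layers.
Mean rate = 5619.8 mm / 33460 years ≈ 0.168 mm/year.

0.168 mm/year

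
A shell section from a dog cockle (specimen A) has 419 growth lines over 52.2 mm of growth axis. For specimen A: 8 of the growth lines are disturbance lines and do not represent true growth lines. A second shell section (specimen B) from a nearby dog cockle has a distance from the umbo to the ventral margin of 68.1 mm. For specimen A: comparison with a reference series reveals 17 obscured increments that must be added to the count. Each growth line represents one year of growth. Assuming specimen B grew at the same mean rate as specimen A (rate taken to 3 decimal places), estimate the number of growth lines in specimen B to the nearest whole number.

558 growth lines

Specimen A: true growth line count = 419 − 8 + 17 = 428.
A: Mean rate = 52.2 mm / 428 years ≈ 0.122 mm per year.
B spans 68.1 / 0.122 = 558.20 years ≈ 558 growth lines.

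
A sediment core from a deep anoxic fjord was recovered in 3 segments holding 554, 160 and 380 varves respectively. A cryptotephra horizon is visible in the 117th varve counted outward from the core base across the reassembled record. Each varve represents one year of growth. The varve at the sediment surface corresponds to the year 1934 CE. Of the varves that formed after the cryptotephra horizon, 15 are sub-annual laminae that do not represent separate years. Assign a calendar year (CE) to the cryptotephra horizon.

Total varves = 554 + 160 + 380 = 1094.
1094 − 117 = 977 varves lie beyond the cryptotephra horizon toward the sediment surface.
Removing the 15 false varves leaves 977 − 15 = 962 true varves beyond the cryptotephra horizon.
Counting back 962 years from 1934 CE places the cryptotephra horizon in 1934 − 962 = 972 CE.

972 CE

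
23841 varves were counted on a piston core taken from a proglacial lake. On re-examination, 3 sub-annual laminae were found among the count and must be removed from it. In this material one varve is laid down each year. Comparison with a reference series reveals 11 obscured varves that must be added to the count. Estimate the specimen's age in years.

23849 years

Correcting the raw count gives 23841 − 3 + 11 = 23849 true varves.
One varve per year makes the duration 23849 years.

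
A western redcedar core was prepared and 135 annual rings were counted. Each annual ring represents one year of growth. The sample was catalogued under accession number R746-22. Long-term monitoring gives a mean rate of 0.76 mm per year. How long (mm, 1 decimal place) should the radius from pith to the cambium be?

The record spans 135 years at 0.76 mm per year.
Predicted length = 0.76 mm/year × 135 years = 102.6 mm.

102.6 mm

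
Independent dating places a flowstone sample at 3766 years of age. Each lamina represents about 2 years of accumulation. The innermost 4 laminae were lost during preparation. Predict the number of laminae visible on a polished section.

1879 laminae

Expected laminae: 3766 / 2 = 1883.
Subtracting the 4 laminae not captured gives 1883 − 4 = 1879 laminae in the record.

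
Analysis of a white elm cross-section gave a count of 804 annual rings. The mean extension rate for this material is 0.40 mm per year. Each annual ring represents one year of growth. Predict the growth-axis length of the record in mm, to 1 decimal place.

The record spans 804 years at 0.40 mm per year.
Length ≈ 0.40 × 804 = 321.6 mm.

321.6 mm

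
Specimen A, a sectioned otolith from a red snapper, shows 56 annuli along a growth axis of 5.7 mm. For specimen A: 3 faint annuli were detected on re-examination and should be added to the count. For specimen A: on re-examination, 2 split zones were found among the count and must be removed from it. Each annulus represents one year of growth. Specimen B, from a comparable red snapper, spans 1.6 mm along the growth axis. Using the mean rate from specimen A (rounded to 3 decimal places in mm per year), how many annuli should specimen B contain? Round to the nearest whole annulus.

16 annuli

Specimen A: adjusted count: 56 − 2 + 3 = 57 annuli.
A: Mean rate = 5.7 mm / 57 years ≈ 0.100 mm per year.
For B, 1.6 / 0.100 = 16.00 years ≈ 16 annuli.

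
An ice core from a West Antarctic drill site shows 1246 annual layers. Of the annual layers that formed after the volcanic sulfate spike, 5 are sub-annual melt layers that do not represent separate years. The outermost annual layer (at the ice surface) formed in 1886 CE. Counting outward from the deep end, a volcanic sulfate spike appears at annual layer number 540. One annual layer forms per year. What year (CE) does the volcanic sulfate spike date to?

The volcanic sulfate spike sits at annual layer 540 from the deep end, so 1246 − 540 = 706 annual layers formed after it.
706 − 5 false = 701 true annual layers after the volcanic sulfate spike.
The annual layer at the ice surface is 1886 CE, so the volcanic sulfate spike dates to 1886 − 701 = 1185 CE.

1185 CE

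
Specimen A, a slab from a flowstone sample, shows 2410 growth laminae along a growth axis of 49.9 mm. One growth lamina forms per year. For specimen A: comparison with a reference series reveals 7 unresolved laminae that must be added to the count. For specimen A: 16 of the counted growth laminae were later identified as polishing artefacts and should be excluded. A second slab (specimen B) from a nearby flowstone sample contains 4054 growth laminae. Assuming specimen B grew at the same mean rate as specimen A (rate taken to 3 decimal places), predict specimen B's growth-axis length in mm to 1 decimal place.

85.1 mm

Specimen A: true growth lamina count = 2410 − 16 + 7 = 2401.
A: Mean rate = 49.9 mm / 2401 years ≈ 0.021 mm/year.
Length of B = 0.021 × 4054 = 85.1 mm.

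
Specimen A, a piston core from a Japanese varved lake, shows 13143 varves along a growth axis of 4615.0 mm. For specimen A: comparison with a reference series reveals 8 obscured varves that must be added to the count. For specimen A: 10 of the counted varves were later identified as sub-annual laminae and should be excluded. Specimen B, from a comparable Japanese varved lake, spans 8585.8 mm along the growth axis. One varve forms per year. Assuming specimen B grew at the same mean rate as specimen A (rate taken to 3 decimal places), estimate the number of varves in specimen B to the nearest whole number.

Specimen A: true varve count = 13143 − 10 + 8 = 13141.
A: Extension rate ≈ 4615.0 / 13141 = 0.351 mm/year.
Specimen B: 8585.8 mm / 0.351 mm per year = 24460.97 years ≈ 24461 varves.

24461 varves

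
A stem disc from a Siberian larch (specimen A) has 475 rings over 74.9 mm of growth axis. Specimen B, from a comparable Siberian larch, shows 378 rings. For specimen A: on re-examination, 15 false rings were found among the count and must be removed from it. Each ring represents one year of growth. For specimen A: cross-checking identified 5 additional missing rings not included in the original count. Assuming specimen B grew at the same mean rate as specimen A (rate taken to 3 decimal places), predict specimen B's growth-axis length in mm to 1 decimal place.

60.9 mm

Specimen A: after corrections the count is 475 − 15 + 5 = 465 rings.
A: Mean rate = 74.9 mm / 465 years ≈ 0.161 mm/yr.
For B, 0.161 mm/year × 378 years = 60.9 mm.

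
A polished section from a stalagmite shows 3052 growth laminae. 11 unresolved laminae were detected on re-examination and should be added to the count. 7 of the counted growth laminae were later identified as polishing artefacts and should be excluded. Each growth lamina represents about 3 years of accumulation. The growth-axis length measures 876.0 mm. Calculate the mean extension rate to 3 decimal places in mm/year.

True growth lamina count = 3052 − 7 + 11 = 3056.
Multiplying by 3 years per growth lamina: 3056 × 3 = 9168 years.
Mean rate = 876.0 mm / 9168 years ≈ 0.096 mm/year.

0.096 mm/year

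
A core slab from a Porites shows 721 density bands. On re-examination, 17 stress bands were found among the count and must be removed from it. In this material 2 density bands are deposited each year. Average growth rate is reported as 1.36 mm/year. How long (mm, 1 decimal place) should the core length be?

True density band count = 721 − 17 = 704.
Dividing by 2 density bands per year: 704 / 2 = 352 years.
Length ≈ 1.36 × 352 = 478.7 mm.

478.7 mm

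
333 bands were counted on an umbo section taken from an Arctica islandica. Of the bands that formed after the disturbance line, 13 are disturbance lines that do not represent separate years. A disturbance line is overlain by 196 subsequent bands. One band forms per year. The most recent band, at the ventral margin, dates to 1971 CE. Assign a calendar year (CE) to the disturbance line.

1788 CE

196 bands post-date the disturbance line.
196 − 13 false = 183 true bands after the disturbance line.
1971 − 183 = 1788 CE.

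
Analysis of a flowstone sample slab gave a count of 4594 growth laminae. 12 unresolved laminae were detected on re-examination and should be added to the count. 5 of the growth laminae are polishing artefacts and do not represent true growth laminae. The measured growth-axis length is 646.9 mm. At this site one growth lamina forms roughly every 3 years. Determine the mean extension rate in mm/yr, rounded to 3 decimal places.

0.047 mm/yr

After corrections the count is 4594 − 5 + 12 = 4601 growth laminae.
4601 growth laminae at 3 years each span 4601 × 3 = 13803 years.
Extension rate ≈ 646.9 / 13803 = 0.047 mm/yr.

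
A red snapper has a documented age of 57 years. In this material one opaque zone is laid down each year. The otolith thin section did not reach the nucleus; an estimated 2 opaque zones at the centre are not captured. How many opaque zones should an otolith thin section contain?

55 opaque zones

One opaque zone per year gives 57 opaque zones over 57 years.
Subtracting the 2 opaque zones not captured gives 57 − 2 = 55 opaque zones in the record.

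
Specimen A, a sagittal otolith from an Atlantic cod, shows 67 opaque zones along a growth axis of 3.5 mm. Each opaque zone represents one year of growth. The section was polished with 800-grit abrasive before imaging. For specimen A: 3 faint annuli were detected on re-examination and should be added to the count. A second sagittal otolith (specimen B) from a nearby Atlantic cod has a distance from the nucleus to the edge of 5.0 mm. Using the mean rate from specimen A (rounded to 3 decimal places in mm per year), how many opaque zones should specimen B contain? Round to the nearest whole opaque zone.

Specimen A: after corrections the count is 67 + 3 = 70 opaque zones.
A: Mean rate = 3.5 mm / 70 years ≈ 0.050 mm/year.
B spans 5.0 / 0.050 = 100.00 years ≈ 100 opaque zones.

100 opaque zones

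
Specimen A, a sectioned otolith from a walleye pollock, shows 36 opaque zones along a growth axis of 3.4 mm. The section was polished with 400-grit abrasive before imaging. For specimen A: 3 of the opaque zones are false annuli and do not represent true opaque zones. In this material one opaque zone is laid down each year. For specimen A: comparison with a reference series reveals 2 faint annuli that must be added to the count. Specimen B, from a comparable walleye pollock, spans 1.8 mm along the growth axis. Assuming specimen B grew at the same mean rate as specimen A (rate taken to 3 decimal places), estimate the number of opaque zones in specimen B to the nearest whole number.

19 opaque zones

Specimen A: true opaque zone count = 36 − 3 + 2 = 35.
A: Mean rate = 3.4 mm / 35 years ≈ 0.097 mm/year.
B spans 1.8 / 0.097 = 18.56 years ≈ 19 opaque zones.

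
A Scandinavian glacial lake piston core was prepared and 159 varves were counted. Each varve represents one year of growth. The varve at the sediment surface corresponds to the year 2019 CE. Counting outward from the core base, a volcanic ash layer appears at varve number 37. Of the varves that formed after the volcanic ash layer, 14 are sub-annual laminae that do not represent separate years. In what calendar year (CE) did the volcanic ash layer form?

Between varve 37 and the sediment surface there are 159 − 37 = 122 varves.
Excluding 14 false varves: 122 − 14 = 108.
2019 − 108 = 1911 CE.

1911 CE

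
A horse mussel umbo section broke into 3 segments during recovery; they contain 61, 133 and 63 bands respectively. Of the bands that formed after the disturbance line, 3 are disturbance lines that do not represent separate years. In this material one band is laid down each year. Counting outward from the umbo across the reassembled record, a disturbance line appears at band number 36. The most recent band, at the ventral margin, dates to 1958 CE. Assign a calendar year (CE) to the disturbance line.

1740 CE

Total bands = 61 + 133 + 63 = 257.
The disturbance line sits at band 36 from the umbo, so 257 − 36 = 221 bands formed after it.
Removing the 3 false bands leaves 221 − 3 = 218 true bands beyond the disturbance line.
Counting back 218 years from 1958 CE places the disturbance line in 1958 − 218 = 1740 CE.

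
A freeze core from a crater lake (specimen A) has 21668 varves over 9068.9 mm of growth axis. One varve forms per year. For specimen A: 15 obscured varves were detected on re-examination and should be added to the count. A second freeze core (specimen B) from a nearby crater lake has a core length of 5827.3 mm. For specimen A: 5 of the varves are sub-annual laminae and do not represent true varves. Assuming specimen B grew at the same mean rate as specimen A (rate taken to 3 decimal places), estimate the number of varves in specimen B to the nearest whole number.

Specimen A: after corrections the count is 21668 − 5 + 15 = 21678 varves.
A: Mean rate = 9068.9 mm / 21678 years ≈ 0.418 mm/yr.
For B, 5827.3 / 0.418 = 13940.91 years ≈ 13941 varves.

13941 varves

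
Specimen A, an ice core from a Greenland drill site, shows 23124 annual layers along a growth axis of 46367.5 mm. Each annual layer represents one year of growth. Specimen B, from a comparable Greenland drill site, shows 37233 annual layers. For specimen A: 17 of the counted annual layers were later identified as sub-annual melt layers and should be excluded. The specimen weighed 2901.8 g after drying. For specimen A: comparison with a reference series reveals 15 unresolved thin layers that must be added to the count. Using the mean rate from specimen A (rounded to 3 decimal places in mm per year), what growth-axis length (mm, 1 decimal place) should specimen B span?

74652.2 mm

Specimen A: correcting the raw count gives 23124 − 17 + 15 = 23122 true annual layers.
A: Extension rate ≈ 46367.5 / 23122 = 2.005 mm/yr.
Length of B = 2.005 × 37233 = 74652.2 mm.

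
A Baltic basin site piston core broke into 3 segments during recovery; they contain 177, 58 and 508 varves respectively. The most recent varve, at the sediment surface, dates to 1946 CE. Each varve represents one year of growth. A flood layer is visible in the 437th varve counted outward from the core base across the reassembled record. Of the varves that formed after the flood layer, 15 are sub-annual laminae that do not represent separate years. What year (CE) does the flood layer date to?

Total varves = 177 + 58 + 508 = 743.
The flood layer sits at varve 437 from the core base, so 743 − 437 = 306 varves formed after it.
Removing the 15 false varves leaves 306 − 15 = 291 true varves beyond the flood layer.
The varve at the sediment surface is 1946 CE, so the flood layer dates to 1946 − 291 = 1655 CE.

1655 CE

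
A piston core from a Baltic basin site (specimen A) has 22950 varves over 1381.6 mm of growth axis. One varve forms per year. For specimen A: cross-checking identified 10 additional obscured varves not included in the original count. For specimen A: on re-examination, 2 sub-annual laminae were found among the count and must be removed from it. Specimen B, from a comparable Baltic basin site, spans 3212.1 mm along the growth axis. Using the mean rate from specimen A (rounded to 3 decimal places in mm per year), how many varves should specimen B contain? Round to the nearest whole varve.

53535 varves

Specimen A: true varve count = 22950 − 2 + 10 = 22958.
A: Mean rate = 1381.6 mm / 22958 years ≈ 0.060 mm per year.
For B, 3212.1 / 0.060 = 53535.00 years ≈ 53535 varves.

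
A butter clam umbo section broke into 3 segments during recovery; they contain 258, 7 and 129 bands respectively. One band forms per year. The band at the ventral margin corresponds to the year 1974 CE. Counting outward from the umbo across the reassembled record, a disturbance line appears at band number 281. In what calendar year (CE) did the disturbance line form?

1861 CE

Total bands = 258 + 7 + 129 = 394.
The disturbance line sits at band 281 from the umbo, so 394 − 281 = 113 bands formed after it.
1974 − 113 = 1861 CE.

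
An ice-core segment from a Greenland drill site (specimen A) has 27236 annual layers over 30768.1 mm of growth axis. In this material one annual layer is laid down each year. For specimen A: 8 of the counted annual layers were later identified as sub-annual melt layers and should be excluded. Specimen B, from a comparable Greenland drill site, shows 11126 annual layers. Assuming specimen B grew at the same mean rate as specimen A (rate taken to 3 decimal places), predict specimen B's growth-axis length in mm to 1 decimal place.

12572.4 mm

Specimen A: after corrections the count is 27236 − 8 = 27228 annual layers.
A: Extension rate ≈ 30768.1 / 27228 = 1.130 mm per year.
For B, 1.130 mm/year × 11126 years = 12572.4 mm.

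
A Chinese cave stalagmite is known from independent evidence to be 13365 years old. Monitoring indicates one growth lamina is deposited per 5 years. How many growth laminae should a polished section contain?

One growth lamina every 5 years means 13365 / 5 = 2673 growth laminae.
So 2673 growth laminae should be present.

2673 growth laminae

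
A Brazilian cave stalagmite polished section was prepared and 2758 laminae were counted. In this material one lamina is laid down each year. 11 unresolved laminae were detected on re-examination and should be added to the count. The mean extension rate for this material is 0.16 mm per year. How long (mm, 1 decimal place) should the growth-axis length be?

Adjusted count: 2758 + 11 = 2769 laminae.
Predicted length = 0.16 mm/year × 2769 years = 443.0 mm.

443.0 mm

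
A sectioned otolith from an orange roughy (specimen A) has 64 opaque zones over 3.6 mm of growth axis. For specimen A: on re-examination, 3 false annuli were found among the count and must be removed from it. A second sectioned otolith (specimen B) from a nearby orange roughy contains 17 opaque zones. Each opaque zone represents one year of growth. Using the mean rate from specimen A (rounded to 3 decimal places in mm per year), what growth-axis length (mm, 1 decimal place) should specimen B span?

Specimen A: true opaque zone count = 64 − 3 = 61.
A: 3.6 mm over 61 years gives 3.6 / 61 ≈ 0.059 mm/year.
B's length ≈ 0.059 × 17 = 1.0 mm.

1.0 mm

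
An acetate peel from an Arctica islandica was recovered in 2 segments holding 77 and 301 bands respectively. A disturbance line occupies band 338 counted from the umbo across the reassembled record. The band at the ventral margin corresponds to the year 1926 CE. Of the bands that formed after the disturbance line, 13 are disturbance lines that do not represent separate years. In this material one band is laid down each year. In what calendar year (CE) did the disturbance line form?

1899 CE

Total bands = 77 + 301 = 378.
Between band 338 and the ventral margin there are 378 − 338 = 40 bands.
Removing the 13 false bands leaves 40 − 13 = 27 true bands beyond the disturbance line.
1926 − 27 = 1899 CE.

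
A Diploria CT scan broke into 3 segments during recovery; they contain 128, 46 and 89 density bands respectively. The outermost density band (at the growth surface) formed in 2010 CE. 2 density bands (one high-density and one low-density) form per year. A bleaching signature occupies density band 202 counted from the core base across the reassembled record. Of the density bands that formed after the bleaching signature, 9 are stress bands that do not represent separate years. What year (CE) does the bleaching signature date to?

1984 CE

Total density bands = 128 + 46 + 89 = 263.
Between density band 202 and the growth surface there are 263 − 202 = 61 density bands.
Removing the 9 false density bands leaves 61 − 9 = 52 true density bands beyond the bleaching signature.
With 2 density bands per year, 52 / 2 = 26 years.
The density band at the growth surface is 2010 CE, so the bleaching signature dates to 2010 − 26 = 1984 CE.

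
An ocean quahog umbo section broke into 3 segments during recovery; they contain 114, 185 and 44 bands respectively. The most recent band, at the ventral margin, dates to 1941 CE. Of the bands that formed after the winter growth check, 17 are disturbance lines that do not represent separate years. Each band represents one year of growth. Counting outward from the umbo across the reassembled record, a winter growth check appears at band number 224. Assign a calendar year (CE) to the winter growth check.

1839 CE

Total bands = 114 + 185 + 44 = 343.
The winter growth check sits at band 224 from the umbo, so 343 − 224 = 119 bands formed after it.
Excluding 17 false bands: 119 − 17 = 102.
Counting back 102 years from 1941 CE places the winter growth check in 1941 − 102 = 1839 CE.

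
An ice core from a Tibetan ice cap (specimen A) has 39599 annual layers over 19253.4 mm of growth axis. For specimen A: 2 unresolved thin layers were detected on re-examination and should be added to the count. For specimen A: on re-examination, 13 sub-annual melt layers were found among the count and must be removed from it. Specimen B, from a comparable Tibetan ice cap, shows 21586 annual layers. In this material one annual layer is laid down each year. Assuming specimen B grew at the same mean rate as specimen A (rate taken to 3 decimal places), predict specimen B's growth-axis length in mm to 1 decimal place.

Specimen A: adjusted count: 39599 − 13 + 2 = 39588 annual layers.
A: 19253.4 mm over 39588 years gives 19253.4 / 39588 ≈ 0.486 mm per year.
Length of B = 0.486 × 21586 = 10490.8 mm.

10490.8 mm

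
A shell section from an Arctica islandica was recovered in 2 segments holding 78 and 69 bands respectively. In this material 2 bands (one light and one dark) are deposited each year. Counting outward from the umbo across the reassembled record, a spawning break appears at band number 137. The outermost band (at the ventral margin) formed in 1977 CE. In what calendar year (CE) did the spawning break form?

1972 CE

Total bands = 78 + 69 = 147.
147 − 137 = 10 bands lie beyond the spawning break toward the ventral margin.
With 2 bands per year, 10 / 2 = 5 years.
Counting back 5 years from 1977 CE places the spawning break in 1977 − 5 = 1972 CE.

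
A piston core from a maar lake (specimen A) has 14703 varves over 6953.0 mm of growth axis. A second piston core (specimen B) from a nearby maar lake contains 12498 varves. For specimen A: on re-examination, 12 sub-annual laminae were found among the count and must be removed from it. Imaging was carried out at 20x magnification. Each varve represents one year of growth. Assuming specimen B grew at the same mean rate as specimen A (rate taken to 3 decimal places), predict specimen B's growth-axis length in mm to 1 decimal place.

5911.6 mm

Specimen A: correcting the raw count gives 14703 − 12 = 14691 true varves.
A: Extension rate ≈ 6953.0 / 14691 = 0.473 mm per year.
B's length ≈ 0.473 × 12498 = 5911.6 mm.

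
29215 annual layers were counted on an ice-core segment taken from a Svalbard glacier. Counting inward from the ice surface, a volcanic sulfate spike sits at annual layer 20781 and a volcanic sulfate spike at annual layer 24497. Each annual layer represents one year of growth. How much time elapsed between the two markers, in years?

The two markers are separated by 24497 − 20781 = 3716 annual layers.
At one annual layer per year, 3716 years elapsed between them.

3716 yr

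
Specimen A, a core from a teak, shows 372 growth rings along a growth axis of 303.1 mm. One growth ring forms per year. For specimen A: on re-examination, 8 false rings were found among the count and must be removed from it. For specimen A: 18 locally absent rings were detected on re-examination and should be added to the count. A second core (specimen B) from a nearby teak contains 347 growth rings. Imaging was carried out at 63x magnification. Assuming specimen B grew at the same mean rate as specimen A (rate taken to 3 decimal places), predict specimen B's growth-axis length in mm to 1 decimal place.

Specimen A: adjusted count: 372 − 8 + 18 = 382 growth rings.
A: Mean rate = 303.1 mm / 382 years ≈ 0.793 mm/year.
For B, 0.793 mm/year × 347 years = 275.2 mm.

275.2 mm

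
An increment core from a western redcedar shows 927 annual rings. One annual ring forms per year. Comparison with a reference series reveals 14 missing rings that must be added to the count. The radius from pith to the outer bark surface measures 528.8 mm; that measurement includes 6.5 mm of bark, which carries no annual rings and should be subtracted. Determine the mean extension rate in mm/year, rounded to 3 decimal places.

Correcting the raw count gives 927 + 14 = 941 true annual rings.
The growth record spans 528.8 − 6.5 = 522.3 mm.
Mean rate = 522.3 mm / 941 years ≈ 0.555 mm/year.

0.555 mm/year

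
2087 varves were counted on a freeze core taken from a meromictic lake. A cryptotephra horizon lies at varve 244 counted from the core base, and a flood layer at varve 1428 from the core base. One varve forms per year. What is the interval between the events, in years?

1184 years

1428 − 244 = 1184 varves lie between the two events.
That is 1184 years at one varve per year.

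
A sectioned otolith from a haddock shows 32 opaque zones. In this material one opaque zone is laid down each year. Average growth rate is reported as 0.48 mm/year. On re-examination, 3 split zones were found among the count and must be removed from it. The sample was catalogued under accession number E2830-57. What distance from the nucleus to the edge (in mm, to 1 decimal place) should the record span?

After corrections the count is 32 − 3 = 29 opaque zones.
Length ≈ 0.48 × 29 = 13.9 mm.

13.9 mm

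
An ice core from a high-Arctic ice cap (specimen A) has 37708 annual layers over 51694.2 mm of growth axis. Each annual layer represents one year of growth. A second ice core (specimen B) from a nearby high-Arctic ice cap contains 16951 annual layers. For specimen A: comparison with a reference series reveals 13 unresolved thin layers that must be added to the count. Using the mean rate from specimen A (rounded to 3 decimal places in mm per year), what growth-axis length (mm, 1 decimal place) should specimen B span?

Specimen A: correcting the raw count gives 37708 + 13 = 37721 true annual layers.
A: 51694.2 mm over 37721 years gives 51694.2 / 37721 ≈ 1.370 mm/year.
For B, 1.370 mm/year × 16951 years = 23222.9 mm.

23222.9 mm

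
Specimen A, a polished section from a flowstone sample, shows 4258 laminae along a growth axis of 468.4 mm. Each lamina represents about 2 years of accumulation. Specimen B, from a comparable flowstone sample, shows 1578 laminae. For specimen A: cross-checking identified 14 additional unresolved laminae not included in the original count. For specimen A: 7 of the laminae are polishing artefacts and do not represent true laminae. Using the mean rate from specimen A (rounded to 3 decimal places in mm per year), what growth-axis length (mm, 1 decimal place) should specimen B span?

173.6 mm

Specimen A: true lamina count = 4258 − 7 + 14 = 4265.
Specimen A: at 2 years per lamina, 4265 × 2 = 8530 years.
A: 468.4 mm over 8530 years gives 468.4 / 8530 ≈ 0.055 mm/yr.
Specimen B: at 2 years per lamina, 1578 × 2 = 3156 years. For B, 0.055 mm/year × 3156 years = 173.6 mm.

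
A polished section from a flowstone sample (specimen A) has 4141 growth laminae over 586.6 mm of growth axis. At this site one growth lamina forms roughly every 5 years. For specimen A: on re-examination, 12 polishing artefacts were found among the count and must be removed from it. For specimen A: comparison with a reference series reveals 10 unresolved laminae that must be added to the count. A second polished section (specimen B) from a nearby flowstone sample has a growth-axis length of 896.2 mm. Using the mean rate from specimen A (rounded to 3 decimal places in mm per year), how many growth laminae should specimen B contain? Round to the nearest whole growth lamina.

6401 growth laminae

Specimen A: after corrections the count is 4141 − 12 + 10 = 4139 growth laminae.
Specimen A: 4139 growth laminae at 5 years each span 4139 × 5 = 20695 years.
A: 586.6 mm over 20695 years gives 586.6 / 20695 ≈ 0.028 mm/year.
For B, 896.2 / 0.028 = 32007.14 years; at 5 years per growth lamina that is 32007.14 / 5 ≈ 6401 growth laminae.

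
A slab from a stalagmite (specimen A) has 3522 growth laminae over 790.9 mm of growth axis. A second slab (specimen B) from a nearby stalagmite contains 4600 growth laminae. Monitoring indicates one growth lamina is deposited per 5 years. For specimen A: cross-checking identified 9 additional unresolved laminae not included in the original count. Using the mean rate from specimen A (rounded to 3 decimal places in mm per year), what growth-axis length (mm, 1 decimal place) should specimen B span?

Specimen A: correcting the raw count gives 3522 + 9 = 3531 true growth laminae.
Specimen A: multiplying by 5 years per growth lamina: 3531 × 5 = 17655 years.
A: Mean rate = 790.9 mm / 17655 years ≈ 0.045 mm/year.
Specimen B: at 5 years per growth lamina, 4600 × 5 = 23000 years. B's length ≈ 0.045 × 23000 = 1035.0 mm.

1035.0 mm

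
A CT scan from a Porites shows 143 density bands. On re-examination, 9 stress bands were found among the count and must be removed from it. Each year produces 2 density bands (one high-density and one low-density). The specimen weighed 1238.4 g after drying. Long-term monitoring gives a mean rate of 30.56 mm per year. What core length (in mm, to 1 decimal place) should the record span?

2047.5 mm

Adjusted count: 143 − 9 = 134 density bands.
134 density bands at 2 per year is 134 / 2 = 67 years.
Length ≈ 30.56 × 67 = 2047.5 mm.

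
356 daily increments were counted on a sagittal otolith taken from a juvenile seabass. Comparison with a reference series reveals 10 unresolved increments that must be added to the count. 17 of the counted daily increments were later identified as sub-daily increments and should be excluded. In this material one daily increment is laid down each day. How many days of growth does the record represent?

Correcting the raw count gives 356 − 17 + 10 = 349 true daily increments.
At one daily increment per day, that is 349 days.

349 d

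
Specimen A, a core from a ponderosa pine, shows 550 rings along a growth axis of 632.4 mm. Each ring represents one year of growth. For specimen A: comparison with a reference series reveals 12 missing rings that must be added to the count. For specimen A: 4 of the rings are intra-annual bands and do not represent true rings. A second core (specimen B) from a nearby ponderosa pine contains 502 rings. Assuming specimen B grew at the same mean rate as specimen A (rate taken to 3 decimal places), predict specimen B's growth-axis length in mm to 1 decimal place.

Specimen A: correcting the raw count gives 550 − 4 + 12 = 558 true rings.
A: Mean rate = 632.4 mm / 558 years ≈ 1.133 mm/yr.
For B, 1.133 mm/year × 502 years = 568.8 mm.

568.8 mm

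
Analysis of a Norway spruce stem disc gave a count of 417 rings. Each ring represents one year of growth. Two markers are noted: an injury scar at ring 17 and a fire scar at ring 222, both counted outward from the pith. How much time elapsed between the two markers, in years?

The two markers are separated by 222 − 17 = 205 rings.
One ring per year makes the interval 205 years.

205 years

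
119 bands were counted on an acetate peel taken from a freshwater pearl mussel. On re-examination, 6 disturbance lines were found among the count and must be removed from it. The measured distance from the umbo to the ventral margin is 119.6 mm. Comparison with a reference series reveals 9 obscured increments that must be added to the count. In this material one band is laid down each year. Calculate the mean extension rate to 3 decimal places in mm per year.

After corrections the count is 119 − 6 + 9 = 122 bands.
Mean rate = 119.6 mm / 122 years ≈ 0.980 mm per year.

0.980 mm per year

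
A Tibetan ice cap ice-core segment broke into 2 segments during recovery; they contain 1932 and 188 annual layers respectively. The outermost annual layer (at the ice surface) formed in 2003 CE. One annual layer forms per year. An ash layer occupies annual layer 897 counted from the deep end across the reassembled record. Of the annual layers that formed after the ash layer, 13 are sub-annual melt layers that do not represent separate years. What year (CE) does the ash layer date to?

Total annual layers = 1932 + 188 = 2120.
Between annual layer 897 and the ice surface there are 2120 − 897 = 1223 annual layers.
1223 − 13 false = 1210 true annual layers after the ash layer.
2003 − 1210 = 793 CE.

793 CE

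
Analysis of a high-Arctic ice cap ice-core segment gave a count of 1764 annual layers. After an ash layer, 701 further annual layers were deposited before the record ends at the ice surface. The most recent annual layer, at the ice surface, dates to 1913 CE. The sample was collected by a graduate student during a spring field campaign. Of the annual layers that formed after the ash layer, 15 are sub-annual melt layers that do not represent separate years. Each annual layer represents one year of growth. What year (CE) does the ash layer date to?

701 annual layers formed after the ash layer.
701 − 15 false = 686 true annual layers after the ash layer.
1913 − 686 = 1227 CE.

1227 CE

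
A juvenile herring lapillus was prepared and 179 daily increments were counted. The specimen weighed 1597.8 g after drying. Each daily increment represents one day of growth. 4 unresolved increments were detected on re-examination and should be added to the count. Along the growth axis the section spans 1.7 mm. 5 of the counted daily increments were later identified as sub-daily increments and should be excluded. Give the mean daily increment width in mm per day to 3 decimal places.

0.010 mm per day

True daily increment count = 179 − 5 + 4 = 178.
Mean rate = 1.7 mm / 178 days ≈ 0.010 mm per day.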